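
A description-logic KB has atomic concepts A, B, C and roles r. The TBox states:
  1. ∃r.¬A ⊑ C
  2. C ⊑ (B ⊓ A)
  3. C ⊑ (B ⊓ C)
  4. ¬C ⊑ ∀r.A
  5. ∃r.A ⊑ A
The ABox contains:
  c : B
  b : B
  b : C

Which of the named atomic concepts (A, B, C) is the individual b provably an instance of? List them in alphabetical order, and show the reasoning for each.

{A, B, C}

1. b : A?  L(b) = {B, C} ∪ {¬A}
   clash {A, ¬A} at b — b ∈ A
2. b : B?  L(b) = {B, C} ∪ {¬B}
   clash {B, ¬B} at b — b ∈ B
3. b : C?  L(b) = {B, C} ∪ {¬C}
   clash {C, ¬C} at b — b ∈ C
4. Entailed for b: {A, B, C}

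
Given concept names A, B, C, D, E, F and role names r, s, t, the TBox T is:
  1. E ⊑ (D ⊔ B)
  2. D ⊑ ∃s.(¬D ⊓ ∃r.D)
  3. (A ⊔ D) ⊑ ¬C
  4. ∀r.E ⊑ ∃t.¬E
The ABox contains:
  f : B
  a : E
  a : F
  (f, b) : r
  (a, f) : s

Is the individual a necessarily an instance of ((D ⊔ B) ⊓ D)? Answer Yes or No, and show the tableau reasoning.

1. a : ((D ⊔ B) ⊓ D)?  L(a) = {E, F} ∪ {((¬D ⊓ ¬B) ⊔ ¬D)}
   apply at a: E⊑(D ⊔ B)
   open: L(a) ⊇ {B, E, F, ¬A, ¬D, …} (+ ∃-successors) — a ∉ ((D ⊔ B) ⊓ D) possible
2. Hence a : ((D ⊔ B) ⊓ D): not entailed.

No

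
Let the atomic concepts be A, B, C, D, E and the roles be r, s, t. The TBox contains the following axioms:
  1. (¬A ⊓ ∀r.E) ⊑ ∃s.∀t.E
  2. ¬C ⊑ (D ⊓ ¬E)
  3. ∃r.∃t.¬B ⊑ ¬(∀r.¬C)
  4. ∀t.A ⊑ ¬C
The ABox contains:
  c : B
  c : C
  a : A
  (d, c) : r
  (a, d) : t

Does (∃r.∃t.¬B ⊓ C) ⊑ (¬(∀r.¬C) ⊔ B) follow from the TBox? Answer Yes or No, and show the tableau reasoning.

Yes

1. (∃r.∃t.¬B ⊓ C) ⊑ (¬(∀r.¬C) ⊔ B)  ⇔  ((∃r.∃t.¬B ⊓ C) ⊓ (∀r.¬C ⊓ ¬B)) unsat w.r.t. T
   all branches close; clash {C, ¬C} at x₀
2. Hence (∃r.∃t.¬B ⊓ C) ⊑ (¬(∀r.¬C) ⊔ B): entailed.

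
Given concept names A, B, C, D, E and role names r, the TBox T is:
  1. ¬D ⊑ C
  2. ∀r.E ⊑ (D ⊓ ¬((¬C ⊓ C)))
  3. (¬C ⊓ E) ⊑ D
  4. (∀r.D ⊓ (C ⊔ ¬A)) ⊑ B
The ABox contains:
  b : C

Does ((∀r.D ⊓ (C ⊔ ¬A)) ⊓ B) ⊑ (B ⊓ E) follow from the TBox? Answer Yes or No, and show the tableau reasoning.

No

1. ((∀r.D ⊓ (C ⊔ ¬A)) ⊓ B) ⊑ (B ⊓ E)  ⇔  (((∀r.D ⊓ (C ⊔ ¬A)) ⊓ B) ⊓ (¬B ⊔ ¬E)) unsat w.r.t. T
   open: L(x₀) ⊇ {B, C, D, ¬E, ∀r.D, …} (+ ∃-successors)
2. Hence ((∀r.D ⊓ (C ⊔ ¬A)) ⊓ B) ⊑ (B ⊓ E): not entailed.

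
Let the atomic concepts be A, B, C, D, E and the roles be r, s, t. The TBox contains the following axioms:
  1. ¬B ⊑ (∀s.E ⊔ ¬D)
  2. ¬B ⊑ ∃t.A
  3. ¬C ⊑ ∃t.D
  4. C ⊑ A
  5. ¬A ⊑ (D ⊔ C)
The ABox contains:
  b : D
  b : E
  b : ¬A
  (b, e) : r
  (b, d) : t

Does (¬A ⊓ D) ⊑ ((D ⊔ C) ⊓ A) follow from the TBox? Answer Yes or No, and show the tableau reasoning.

No

1. (¬A ⊓ D) ⊑ ((D ⊔ C) ⊓ A)  ⇔  ((¬A ⊓ D) ⊓ ((¬D ⊓ ¬C) ⊔ ¬A)) unsat w.r.t. T
   apply at x₀: ¬A⊑(D ⊔ C)
   open: L(x₀) ⊇ {B, D, ¬A, ¬C, ∃t.D} (+ ∃-successors)
2. Hence (¬A ⊓ D) ⊑ ((D ⊔ C) ⊓ A): not entailed.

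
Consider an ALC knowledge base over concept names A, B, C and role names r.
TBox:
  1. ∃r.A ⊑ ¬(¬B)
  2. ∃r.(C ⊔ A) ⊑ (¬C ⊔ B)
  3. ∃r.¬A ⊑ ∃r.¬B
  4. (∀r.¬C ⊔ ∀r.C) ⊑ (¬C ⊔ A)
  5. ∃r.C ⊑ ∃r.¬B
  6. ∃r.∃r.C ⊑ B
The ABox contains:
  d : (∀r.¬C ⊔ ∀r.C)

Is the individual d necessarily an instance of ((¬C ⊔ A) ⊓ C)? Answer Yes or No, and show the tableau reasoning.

No

1. d : ((¬C ⊔ A) ⊓ C)?  L(d) = {(∀r.¬C ⊔ ∀r.C)} ∪ {((C ⊓ ¬A) ⊔ ¬C)}
   apply at d: (∀r.¬C ⊔ ∀r.C)⊑(¬C ⊔ A)
   open: L(d) ⊇ {¬C, ∀r.(¬C ⊓ ¬A), ∀r.A, ∀r.¬A, ∀r.¬C, …} — d ∉ ((¬C ⊔ A) ⊓ C) possible
2. Hence d : ((¬C ⊔ A) ⊓ C): not entailed.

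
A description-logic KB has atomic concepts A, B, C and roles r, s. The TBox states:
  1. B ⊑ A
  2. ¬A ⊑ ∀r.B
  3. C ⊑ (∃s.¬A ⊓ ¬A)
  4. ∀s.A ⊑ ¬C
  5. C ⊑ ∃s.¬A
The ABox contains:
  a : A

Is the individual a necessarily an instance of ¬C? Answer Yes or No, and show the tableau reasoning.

Yes

1. a : ¬C?  L(a) = {A} ∪ {C}
   clash {A, ¬A} at a — a ∈ ¬C
2. Hence a : ¬C: entailed.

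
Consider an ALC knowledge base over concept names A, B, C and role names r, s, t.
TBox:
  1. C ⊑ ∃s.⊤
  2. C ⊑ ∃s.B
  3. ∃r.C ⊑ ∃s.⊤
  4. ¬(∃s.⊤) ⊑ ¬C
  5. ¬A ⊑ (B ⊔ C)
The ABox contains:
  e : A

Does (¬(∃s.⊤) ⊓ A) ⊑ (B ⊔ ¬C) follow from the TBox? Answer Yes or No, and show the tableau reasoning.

Yes

1. (¬(∃s.⊤) ⊓ A) ⊑ (B ⊔ ¬C)  ⇔  ((∀s.⊥ ⊓ A) ⊓ (¬B ⊓ C)) unsat w.r.t. T
   all branches close; clash ⊥ at an ∃-successor
2. Hence (¬(∃s.⊤) ⊓ A) ⊑ (B ⊔ ¬C): entailed.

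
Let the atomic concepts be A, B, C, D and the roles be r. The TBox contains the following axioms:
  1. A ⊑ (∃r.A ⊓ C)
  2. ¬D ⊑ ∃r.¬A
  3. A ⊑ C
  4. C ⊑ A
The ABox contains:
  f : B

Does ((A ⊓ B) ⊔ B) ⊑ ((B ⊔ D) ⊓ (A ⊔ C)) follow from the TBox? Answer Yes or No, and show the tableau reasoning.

1. ((A ⊓ B) ⊔ B) ⊑ ((B ⊔ D) ⊓ (A ⊔ C))  ⇔  (((A ⊓ B) ⊔ B) ⊓ ((¬B ⊓ ¬D) ⊔ (¬A ⊓ ¬C))) unsat w.r.t. T
   open: L(x₀) ⊇ {B, D, ¬A, ¬C}
2. Hence ((A ⊓ B) ⊔ B) ⊑ ((B ⊔ D) ⊓ (A ⊔ C)): not entailed.

No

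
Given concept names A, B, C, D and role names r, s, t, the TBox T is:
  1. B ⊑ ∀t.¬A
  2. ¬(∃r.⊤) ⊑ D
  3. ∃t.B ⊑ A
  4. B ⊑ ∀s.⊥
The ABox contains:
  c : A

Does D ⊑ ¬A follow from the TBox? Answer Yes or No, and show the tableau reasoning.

No

1. D ⊑ ¬A  ⇔  (D ⊓ A) unsat w.r.t. T
   open: L(x₀) ⊇ {A, D, ¬B}
2. Hence D ⊑ ¬A: not entailed.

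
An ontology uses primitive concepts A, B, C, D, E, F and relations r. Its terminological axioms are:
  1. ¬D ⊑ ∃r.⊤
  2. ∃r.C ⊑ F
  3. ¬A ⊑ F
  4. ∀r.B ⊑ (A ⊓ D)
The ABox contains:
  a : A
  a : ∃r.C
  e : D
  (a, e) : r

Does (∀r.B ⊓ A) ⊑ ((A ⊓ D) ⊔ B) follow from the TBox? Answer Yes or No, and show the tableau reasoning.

Yes

1. (∀r.B ⊓ A) ⊑ ((A ⊓ D) ⊔ B)  ⇔  ((∀r.B ⊓ A) ⊓ ((¬A ⊔ ¬D) ⊓ ¬B)) unsat w.r.t. T
   all branches close; clash {D, ¬D} at x₀
2. Hence (∀r.B ⊓ A) ⊑ ((A ⊓ D) ⊔ B): entailed.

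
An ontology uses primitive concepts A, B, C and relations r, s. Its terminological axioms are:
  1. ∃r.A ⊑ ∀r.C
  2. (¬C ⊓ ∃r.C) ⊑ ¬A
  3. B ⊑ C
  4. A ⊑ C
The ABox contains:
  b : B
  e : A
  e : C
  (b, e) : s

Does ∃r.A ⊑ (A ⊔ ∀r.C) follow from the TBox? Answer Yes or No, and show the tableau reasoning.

1. ∃r.A ⊑ (A ⊔ ∀r.C)  ⇔  (∃r.A ⊓ (¬A ⊓ ∃r.¬C)) unsat w.r.t. T
   all branches close; clash {C, ¬C} at an ∃-successor
2. Hence ∃r.A ⊑ (A ⊔ ∀r.C): entailed.

Yes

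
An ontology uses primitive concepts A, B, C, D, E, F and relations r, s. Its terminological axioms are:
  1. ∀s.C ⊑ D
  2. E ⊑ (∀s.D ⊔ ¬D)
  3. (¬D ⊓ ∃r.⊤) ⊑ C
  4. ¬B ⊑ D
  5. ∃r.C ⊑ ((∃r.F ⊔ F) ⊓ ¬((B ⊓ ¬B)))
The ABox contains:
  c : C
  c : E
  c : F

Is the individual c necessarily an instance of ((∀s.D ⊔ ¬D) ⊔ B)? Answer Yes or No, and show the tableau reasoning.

Yes

1. c : ((∀s.D ⊔ ¬D) ⊔ B)?  L(c) = {C, E, F} ∪ {((∃s.¬D ⊓ D) ⊓ ¬B)}
   clash {D, ¬D} at c — c ∈ ((∀s.D ⊔ ¬D) ⊔ B)
2. Hence c : ((∀s.D ⊔ ¬D) ⊔ B): entailed.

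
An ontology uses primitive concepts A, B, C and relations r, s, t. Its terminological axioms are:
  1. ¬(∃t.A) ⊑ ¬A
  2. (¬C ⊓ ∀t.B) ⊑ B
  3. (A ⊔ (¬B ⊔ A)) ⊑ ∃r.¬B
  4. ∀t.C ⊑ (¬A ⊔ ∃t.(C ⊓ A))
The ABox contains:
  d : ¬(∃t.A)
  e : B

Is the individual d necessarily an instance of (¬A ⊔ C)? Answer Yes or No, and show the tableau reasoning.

1. d : (¬A ⊔ C)?  L(d) = {¬(∃t.A)} ∪ {(A ⊓ ¬C)}
   clash {A, ¬A} at d — d ∈ (¬A ⊔ C)
2. Hence d : (¬A ⊔ C): entailed.

Yes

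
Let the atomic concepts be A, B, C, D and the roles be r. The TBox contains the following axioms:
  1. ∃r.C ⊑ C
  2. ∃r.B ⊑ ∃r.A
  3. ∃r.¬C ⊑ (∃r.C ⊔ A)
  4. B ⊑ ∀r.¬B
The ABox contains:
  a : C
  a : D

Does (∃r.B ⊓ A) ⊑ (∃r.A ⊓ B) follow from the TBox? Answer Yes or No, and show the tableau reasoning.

1. (∃r.B ⊓ A) ⊑ (∃r.A ⊓ B)  ⇔  ((∃r.B ⊓ A) ⊓ (∀r.¬A ⊔ ¬B)) unsat w.r.t. T
   apply at x₀: ∃r.B⊑∃r.A
   open: L(x₀) ⊇ {A, C, ¬B, ∀r.C, ∃r.A, …} (+ ∃-successors)
2. Hence (∃r.B ⊓ A) ⊑ (∃r.A ⊓ B): not entailed.

No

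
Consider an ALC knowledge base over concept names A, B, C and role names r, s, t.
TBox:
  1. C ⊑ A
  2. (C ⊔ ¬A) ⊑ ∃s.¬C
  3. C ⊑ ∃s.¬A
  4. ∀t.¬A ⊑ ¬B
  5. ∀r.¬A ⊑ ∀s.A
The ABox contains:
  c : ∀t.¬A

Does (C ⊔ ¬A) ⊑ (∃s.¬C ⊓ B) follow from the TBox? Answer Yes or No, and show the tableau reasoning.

No

1. (C ⊔ ¬A) ⊑ (∃s.¬C ⊓ B)  ⇔  ((C ⊔ ¬A) ⊓ (∀s.C ⊔ ¬B)) unsat w.r.t. T
   apply at x₀: (C ⊔ ¬A)⊑∃s.¬C
   open: L(x₀) ⊇ {A, C, ¬B, ∃r.A, ∃s.¬A, …} (+ ∃-successors)
2. Hence (C ⊔ ¬A) ⊑ (∃s.¬C ⊓ B): not entailed.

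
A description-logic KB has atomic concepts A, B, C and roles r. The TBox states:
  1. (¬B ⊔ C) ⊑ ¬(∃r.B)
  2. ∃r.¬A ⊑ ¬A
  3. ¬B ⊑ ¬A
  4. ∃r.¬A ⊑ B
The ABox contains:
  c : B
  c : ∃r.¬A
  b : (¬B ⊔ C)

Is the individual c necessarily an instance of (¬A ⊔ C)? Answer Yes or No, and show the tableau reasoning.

1. c : (¬A ⊔ C)?  L(c) = {B, ∃r.¬A} ∪ {(A ⊓ ¬C)}
   clash {A, ¬A} at c — c ∈ (¬A ⊔ C)
2. Hence c : (¬A ⊔ C): entailed.

Yes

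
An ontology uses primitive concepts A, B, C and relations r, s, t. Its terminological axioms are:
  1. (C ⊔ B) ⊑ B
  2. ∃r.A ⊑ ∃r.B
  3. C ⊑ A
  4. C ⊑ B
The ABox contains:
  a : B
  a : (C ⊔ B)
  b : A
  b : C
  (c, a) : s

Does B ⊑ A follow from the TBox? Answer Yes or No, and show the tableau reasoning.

No

1. B ⊑ A  ⇔  (B ⊓ ¬A) unsat w.r.t. T
   open: L(x₀) ⊇ {B, ¬A, ¬C, ∀r.¬A}
2. Hence B ⊑ A: not entailed.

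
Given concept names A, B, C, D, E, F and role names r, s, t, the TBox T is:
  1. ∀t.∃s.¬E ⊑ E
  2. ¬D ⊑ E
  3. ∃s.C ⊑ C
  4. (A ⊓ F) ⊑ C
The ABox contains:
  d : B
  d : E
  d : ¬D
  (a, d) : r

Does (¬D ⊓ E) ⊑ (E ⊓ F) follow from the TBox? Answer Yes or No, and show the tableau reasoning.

No

1. (¬D ⊓ E) ⊑ (E ⊓ F)  ⇔  ((¬D ⊓ E) ⊓ (¬E ⊔ ¬F)) unsat w.r.t. T
   open: L(x₀) ⊇ {E, ¬D, ¬F, ∀s.¬C}
2. Hence (¬D ⊓ E) ⊑ (E ⊓ F): not entailed.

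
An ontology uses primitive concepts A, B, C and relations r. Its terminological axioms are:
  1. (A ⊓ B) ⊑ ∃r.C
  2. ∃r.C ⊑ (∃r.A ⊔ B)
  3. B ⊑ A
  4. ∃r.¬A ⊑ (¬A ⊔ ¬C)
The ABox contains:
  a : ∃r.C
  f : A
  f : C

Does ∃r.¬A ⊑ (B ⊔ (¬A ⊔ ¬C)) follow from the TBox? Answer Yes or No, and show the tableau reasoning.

Yes

1. ∃r.¬A ⊑ (B ⊔ (¬A ⊔ ¬C))  ⇔  (∃r.¬A ⊓ (¬B ⊓ (A ⊓ C))) unsat w.r.t. T
   all branches close; clash {C, ¬C} at x₀
2. Hence ∃r.¬A ⊑ (B ⊔ (¬A ⊔ ¬C)): entailed.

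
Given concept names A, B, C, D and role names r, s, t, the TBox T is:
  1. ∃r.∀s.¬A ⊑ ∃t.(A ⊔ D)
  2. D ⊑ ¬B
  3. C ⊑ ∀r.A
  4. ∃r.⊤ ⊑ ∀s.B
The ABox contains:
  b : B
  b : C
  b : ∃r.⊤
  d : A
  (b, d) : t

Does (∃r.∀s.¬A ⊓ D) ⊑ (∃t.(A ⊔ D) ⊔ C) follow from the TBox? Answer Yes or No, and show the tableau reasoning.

Yes

1. (∃r.∀s.¬A ⊓ D) ⊑ (∃t.(A ⊔ D) ⊔ C)  ⇔  ((∃r.∀s.¬A ⊓ D) ⊓ (∀t.(¬A ⊓ ¬D) ⊓ ¬C)) unsat w.r.t. T
   all branches close; clash {D, ¬D} at an ∃-successor
2. Hence (∃r.∀s.¬A ⊓ D) ⊑ (∃t.(A ⊔ D) ⊔ C): entailed.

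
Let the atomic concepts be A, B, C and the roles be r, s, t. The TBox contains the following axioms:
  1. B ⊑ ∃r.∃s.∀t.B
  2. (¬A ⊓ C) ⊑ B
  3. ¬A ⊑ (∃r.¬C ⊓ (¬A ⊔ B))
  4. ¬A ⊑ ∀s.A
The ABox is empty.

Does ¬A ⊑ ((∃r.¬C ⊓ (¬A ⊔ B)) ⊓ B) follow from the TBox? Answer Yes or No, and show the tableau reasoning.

1. ¬A ⊑ ((∃r.¬C ⊓ (¬A ⊔ B)) ⊓ B)  ⇔  (¬A ⊓ ((∀r.C ⊔ (A ⊓ ¬B)) ⊔ ¬B)) unsat w.r.t. T
   apply at x₀: ¬A⊑(∃r.¬C ⊓ (¬A ⊔ B)); ¬A⊑∀s.A
   open: L(x₀) ⊇ {¬A, ¬B, ¬C, ∀s.A, ∃r.¬C} (+ ∃-successors)
2. Hence ¬A ⊑ ((∃r.¬C ⊓ (¬A ⊔ B)) ⊓ B): not entailed.

No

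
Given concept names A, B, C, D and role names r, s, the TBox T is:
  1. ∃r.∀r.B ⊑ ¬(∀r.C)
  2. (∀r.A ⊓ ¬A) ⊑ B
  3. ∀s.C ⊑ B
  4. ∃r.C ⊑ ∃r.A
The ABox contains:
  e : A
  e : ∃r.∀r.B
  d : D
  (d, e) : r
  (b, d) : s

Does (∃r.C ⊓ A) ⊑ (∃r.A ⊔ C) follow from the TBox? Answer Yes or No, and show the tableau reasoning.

1. (∃r.C ⊓ A) ⊑ (∃r.A ⊔ C)  ⇔  ((∃r.C ⊓ A) ⊓ (∀r.¬A ⊓ ¬C)) unsat w.r.t. T
   all branches close; clash {A, ¬A} at an ∃-successor
2. Hence (∃r.C ⊓ A) ⊑ (∃r.A ⊔ C): entailed.

Yes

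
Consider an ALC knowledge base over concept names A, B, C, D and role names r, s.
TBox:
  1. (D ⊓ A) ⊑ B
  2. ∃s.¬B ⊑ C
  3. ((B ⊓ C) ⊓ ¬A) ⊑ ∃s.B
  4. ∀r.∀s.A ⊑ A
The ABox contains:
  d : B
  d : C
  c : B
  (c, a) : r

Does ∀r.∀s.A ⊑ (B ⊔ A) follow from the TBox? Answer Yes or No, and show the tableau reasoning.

Yes

1. ∀r.∀s.A ⊑ (B ⊔ A)  ⇔  (∀r.∀s.A ⊓ (¬B ⊓ ¬A)) unsat w.r.t. T
   all branches close; clash {B, ¬B} at x₀
2. Hence ∀r.∀s.A ⊑ (B ⊔ A): entailed.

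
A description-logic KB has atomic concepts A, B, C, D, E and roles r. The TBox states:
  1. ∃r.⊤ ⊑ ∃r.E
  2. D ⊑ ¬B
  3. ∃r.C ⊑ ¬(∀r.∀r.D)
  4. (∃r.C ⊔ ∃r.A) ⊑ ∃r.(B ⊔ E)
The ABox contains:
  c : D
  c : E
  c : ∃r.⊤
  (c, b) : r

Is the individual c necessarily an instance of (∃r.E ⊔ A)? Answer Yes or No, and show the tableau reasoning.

1. c : (∃r.E ⊔ A)?  L(c) = {D, E, ∃r.⊤} ∪ {(∀r.¬E ⊓ ¬A)}
   clash {E, ¬E} at an ∃-successor — c ∈ (∃r.E ⊔ A)
2. Hence c : (∃r.E ⊔ A): entailed.

Yes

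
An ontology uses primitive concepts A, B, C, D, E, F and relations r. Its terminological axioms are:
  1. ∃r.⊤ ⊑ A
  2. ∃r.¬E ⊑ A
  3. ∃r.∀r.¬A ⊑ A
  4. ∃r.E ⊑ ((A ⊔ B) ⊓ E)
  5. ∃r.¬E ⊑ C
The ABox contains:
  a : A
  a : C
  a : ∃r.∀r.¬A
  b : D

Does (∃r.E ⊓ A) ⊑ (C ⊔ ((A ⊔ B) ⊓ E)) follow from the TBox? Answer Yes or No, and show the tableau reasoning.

Yes

1. (∃r.E ⊓ A) ⊑ (C ⊔ ((A ⊔ B) ⊓ E))  ⇔  ((∃r.E ⊓ A) ⊓ (¬C ⊓ ((¬A ⊓ ¬B) ⊔ ¬E))) unsat w.r.t. T
   all branches close; clash {C, ¬C} at x₀
2. Hence (∃r.E ⊓ A) ⊑ (C ⊔ ((A ⊔ B) ⊓ E)): entailed.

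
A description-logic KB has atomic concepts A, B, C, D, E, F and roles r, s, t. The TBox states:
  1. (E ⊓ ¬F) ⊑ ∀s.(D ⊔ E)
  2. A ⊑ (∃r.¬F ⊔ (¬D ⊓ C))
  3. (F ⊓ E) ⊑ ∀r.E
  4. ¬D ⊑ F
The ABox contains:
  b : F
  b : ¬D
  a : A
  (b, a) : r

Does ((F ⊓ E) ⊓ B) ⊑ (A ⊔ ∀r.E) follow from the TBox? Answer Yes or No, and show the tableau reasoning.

Yes

1. ((F ⊓ E) ⊓ B) ⊑ (A ⊔ ∀r.E)  ⇔  (((F ⊓ E) ⊓ B) ⊓ (¬A ⊓ ∃r.¬E)) unsat w.r.t. T
   all branches close; clash {E, ¬E} at an ∃-successor
2. Hence ((F ⊓ E) ⊓ B) ⊑ (A ⊔ ∀r.E): entailed.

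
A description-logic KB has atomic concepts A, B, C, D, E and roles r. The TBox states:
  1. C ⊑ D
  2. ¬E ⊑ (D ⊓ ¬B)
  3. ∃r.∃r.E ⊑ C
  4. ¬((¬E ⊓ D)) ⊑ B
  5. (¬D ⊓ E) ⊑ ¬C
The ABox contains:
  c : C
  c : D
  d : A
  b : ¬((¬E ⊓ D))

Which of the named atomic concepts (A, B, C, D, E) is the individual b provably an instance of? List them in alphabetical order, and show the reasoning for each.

1. b : A?  L(b) = {¬((¬E ⊓ D))} ∪ {¬A}
   apply at b: ¬((¬E ⊓ D))⊑B
   open: L(b) ⊇ {B, E, ¬A, ¬C, ∀r.∀r.¬E} — b ∉ A possible
2. b : B?  L(b) = {¬((¬E ⊓ D))} ∪ {¬B}
   clash {D, ¬D} at b — b ∈ B
3. b : C?  L(b) = {¬((¬E ⊓ D))} ∪ {¬C}
   apply at b: ¬((¬E ⊓ D))⊑B
   open: L(b) ⊇ {B, E, ¬C, ∀r.∀r.¬E} — b ∉ C possible
4. b : D?  L(b) = {¬((¬E ⊓ D))} ∪ {¬D}
   apply at b: ¬((¬E ⊓ D))⊑B
   open: L(b) ⊇ {B, E, ¬C, ¬D, ∀r.∀r.¬E} — b ∉ D possible
5. b : E?  L(b) = {¬((¬E ⊓ D))} ∪ {¬E}
   clash {D, ¬D} at b — b ∈ E
6. Entailed for b: {B, E}

{B, E}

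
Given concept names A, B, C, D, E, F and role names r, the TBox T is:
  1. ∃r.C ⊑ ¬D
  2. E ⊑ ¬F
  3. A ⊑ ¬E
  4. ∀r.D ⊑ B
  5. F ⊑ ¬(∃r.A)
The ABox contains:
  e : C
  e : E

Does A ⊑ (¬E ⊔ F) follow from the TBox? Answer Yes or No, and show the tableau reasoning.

1. A ⊑ (¬E ⊔ F)  ⇔  (A ⊓ (E ⊓ ¬F)) unsat w.r.t. T
   all branches close; clash {E, ¬E} at x₀
2. Hence A ⊑ (¬E ⊔ F): entailed.

Yes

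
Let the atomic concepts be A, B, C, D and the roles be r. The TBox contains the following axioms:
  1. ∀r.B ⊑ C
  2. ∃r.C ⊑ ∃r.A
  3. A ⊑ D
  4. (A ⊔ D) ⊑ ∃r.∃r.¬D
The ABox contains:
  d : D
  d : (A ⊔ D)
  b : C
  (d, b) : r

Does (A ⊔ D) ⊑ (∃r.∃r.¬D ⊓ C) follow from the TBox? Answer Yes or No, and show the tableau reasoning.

No

1. (A ⊔ D) ⊑ (∃r.∃r.¬D ⊓ C)  ⇔  ((A ⊔ D) ⊓ (∀r.∀r.D ⊔ ¬C)) unsat w.r.t. T
   apply at x₀: (A ⊔ D)⊑∃r.∃r.¬D
   open: L(x₀) ⊇ {A, D, ¬C, ∀r.¬C, ∃r.¬B, …} (+ ∃-successors)
2. Hence (A ⊔ D) ⊑ (∃r.∃r.¬D ⊓ C): not entailed.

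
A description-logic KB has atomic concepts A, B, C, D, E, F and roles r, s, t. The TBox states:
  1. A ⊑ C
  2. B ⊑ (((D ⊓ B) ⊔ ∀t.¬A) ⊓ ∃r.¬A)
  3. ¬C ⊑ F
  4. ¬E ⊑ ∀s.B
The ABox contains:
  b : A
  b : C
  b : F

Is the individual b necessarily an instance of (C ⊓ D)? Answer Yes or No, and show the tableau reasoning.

1. b : (C ⊓ D)?  L(b) = {A, C, F} ∪ {(¬C ⊔ ¬D)}
   open: L(b) ⊇ {A, C, E, F, ¬B, …} — b ∉ (C ⊓ D) possible
2. Hence b : (C ⊓ D): not entailed.

No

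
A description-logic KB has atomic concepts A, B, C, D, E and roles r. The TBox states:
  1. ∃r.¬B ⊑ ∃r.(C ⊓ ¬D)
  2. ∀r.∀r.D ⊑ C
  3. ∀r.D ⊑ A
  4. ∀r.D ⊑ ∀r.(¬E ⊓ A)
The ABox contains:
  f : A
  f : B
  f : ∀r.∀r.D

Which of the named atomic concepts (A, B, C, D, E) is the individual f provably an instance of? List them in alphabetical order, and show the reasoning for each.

{A, B, C}

1. f : A?  L(f) = {A, B, ∀r.∀r.D} ∪ {¬A}
   clash {A, ¬A} at f — f ∈ A
2. f : B?  L(f) = {A, B, ∀r.∀r.D} ∪ {¬B}
   clash {B, ¬B} at f — f ∈ B
3. f : C?  L(f) = {A, B, ∀r.∀r.D} ∪ {¬C}
   clash {C, ¬C} at f — f ∈ C
4. f : D?  L(f) = {A, B, ∀r.∀r.D} ∪ {¬D}
   apply at f: ∀r.∀r.D⊑C
   open: L(f) ⊇ {A, B, C, ¬D, ∀r.B, …} (+ ∃-successors) — f ∉ D possible
5. f : E?  L(f) = {A, B, ∀r.∀r.D} ∪ {¬E}
   apply at f: ∀r.∀r.D⊑C
   open: L(f) ⊇ {A, B, C, ¬E, ∀r.B, …} (+ ∃-successors) — f ∉ E possible
6. Entailed for f: {A, B, C}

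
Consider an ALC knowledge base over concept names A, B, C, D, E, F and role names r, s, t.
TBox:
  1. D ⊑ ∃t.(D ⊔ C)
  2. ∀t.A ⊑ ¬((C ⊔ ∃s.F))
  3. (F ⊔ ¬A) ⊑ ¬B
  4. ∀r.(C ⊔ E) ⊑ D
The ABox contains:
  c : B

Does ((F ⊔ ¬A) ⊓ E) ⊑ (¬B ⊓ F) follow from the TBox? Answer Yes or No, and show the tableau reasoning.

No

1. ((F ⊔ ¬A) ⊓ E) ⊑ (¬B ⊓ F)  ⇔  (((F ⊔ ¬A) ⊓ E) ⊓ (B ⊔ ¬F)) unsat w.r.t. T
   apply at x₀: (F ⊔ ¬A)⊑¬B
   open: L(x₀) ⊇ {E, ¬A, ¬B, ¬D, ¬F, …} (+ ∃-successors)
2. Hence ((F ⊔ ¬A) ⊓ E) ⊑ (¬B ⊓ F): not entailed.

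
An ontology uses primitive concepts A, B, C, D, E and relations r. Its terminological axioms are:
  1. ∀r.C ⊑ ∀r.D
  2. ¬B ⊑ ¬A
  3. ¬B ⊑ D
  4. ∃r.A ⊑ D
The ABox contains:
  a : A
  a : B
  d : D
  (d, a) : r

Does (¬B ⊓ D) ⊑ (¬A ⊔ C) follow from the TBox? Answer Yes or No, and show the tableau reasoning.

Yes

1. (¬B ⊓ D) ⊑ (¬A ⊔ C)  ⇔  ((¬B ⊓ D) ⊓ (A ⊓ ¬C)) unsat w.r.t. T
   all branches close; clash {A, ¬A} at x₀
2. Hence (¬B ⊓ D) ⊑ (¬A ⊔ C): entailed.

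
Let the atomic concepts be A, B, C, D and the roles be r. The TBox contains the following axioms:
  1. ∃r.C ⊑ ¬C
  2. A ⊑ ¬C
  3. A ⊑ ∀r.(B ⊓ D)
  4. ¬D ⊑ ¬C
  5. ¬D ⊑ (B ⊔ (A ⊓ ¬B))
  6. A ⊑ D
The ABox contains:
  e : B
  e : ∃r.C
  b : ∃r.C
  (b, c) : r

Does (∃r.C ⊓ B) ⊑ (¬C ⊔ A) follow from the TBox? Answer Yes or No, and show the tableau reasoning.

1. (∃r.C ⊓ B) ⊑ (¬C ⊔ A)  ⇔  ((∃r.C ⊓ B) ⊓ (C ⊓ ¬A)) unsat w.r.t. T
   all branches close; clash {C, ¬C} at x₀
2. Hence (∃r.C ⊓ B) ⊑ (¬C ⊔ A): entailed.

Yes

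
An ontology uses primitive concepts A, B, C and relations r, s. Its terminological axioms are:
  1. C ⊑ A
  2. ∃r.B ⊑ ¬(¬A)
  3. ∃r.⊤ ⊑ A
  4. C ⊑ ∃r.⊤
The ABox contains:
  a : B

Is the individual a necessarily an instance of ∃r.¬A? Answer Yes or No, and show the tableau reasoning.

1. a : ∃r.¬A?  L(a) = {B} ∪ {∀r.A}
   open: L(a) ⊇ {B, ¬C, ∀r.A, ∀r.¬B, ∀r.⊥} — a ∉ ∃r.¬A possible
2. Hence a : ∃r.¬A: not entailed.

No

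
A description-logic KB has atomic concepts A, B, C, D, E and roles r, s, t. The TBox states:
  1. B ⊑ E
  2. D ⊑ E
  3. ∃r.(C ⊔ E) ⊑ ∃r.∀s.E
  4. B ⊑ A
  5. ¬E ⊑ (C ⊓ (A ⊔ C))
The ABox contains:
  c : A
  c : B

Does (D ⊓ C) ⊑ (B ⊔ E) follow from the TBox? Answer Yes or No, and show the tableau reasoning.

1. (D ⊓ C) ⊑ (B ⊔ E)  ⇔  ((D ⊓ C) ⊓ (¬B ⊓ ¬E)) unsat w.r.t. T
   all branches close; clash {E, ¬E} at x₀
2. Hence (D ⊓ C) ⊑ (B ⊔ E): entailed.

Yes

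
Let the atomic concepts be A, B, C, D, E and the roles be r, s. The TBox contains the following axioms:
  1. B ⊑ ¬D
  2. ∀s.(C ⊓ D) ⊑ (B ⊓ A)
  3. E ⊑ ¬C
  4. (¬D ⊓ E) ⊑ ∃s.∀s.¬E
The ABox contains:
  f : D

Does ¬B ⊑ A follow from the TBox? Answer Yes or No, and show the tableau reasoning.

No

1. ¬B ⊑ A  ⇔  (¬B ⊓ ¬A) unsat w.r.t. T
   open: L(x₀) ⊇ {¬A, ¬B, ¬E, ∃s.(¬C ⊔ ¬D)} (+ ∃-successors)
2. Hence ¬B ⊑ A: not entailed.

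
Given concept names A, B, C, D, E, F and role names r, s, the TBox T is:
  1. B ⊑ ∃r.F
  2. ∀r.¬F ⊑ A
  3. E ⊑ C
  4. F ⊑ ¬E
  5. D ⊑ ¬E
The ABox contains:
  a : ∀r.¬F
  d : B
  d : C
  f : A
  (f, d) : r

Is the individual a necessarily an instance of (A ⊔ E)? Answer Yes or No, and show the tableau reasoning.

1. a : (A ⊔ E)?  L(a) = {∀r.¬F} ∪ {(¬A ⊓ ¬E)}
   clash {F, ¬F} at an ∃-successor — a ∈ (A ⊔ E)
2. Hence a : (A ⊔ E): entailed.

Yes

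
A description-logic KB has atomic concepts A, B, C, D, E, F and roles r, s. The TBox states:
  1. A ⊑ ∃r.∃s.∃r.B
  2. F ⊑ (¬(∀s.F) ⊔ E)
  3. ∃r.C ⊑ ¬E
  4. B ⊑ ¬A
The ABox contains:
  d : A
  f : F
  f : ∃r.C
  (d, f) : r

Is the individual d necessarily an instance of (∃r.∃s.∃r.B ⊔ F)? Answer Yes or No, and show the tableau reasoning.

1. d : (∃r.∃s.∃r.B ⊔ F)?  L(d) = {A} ∪ {(∀r.∀s.∀r.¬B ⊓ ¬F)}
   clash {A, ¬A} at d — d ∈ (∃r.∃s.∃r.B ⊔ F)
2. Hence d : (∃r.∃s.∃r.B ⊔ F): entailed.

Yes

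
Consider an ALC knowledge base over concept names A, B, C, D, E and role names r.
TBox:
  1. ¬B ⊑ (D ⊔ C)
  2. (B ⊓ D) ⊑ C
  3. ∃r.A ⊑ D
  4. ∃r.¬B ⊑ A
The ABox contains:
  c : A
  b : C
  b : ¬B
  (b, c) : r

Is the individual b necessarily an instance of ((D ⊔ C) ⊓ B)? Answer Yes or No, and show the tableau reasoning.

No

1. b : ((D ⊔ C) ⊓ B)?  L(b) = {C, ¬B} ∪ {((¬D ⊓ ¬C) ⊔ ¬B)}
   apply at b: ¬B⊑(D ⊔ C)
   open: L(b) ⊇ {C, D, ¬B, ∀r.B} — b ∉ ((D ⊔ C) ⊓ B) possible
2. Hence b : ((D ⊔ C) ⊓ B): not entailed.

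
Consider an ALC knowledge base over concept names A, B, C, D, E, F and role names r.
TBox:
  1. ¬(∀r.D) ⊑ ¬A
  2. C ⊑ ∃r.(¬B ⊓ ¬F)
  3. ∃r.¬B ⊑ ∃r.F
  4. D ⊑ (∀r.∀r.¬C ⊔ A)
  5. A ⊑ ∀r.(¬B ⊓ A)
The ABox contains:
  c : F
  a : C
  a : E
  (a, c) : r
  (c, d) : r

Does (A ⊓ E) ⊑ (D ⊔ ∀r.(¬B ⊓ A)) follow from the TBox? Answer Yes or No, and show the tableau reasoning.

1. (A ⊓ E) ⊑ (D ⊔ ∀r.(¬B ⊓ A))  ⇔  ((A ⊓ E) ⊓ (¬D ⊓ ∃r.(B ⊔ ¬A))) unsat w.r.t. T
   all branches close; clash {A, ¬A} at x₀
2. Hence (A ⊓ E) ⊑ (D ⊔ ∀r.(¬B ⊓ A)): entailed.

Yes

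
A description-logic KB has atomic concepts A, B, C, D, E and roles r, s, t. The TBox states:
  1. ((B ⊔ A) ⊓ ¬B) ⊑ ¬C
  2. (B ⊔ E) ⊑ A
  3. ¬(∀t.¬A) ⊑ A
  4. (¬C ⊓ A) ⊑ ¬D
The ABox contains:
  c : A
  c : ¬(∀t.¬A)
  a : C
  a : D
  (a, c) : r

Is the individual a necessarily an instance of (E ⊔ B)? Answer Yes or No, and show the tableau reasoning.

1. a : (E ⊔ B)?  L(a) = {C, D} ∪ {(¬E ⊓ ¬B)}
   open: L(a) ⊇ {C, D, ¬A, ¬B, ¬E, …} — a ∉ (E ⊔ B) possible
2. Hence a : (E ⊔ B): not entailed.

No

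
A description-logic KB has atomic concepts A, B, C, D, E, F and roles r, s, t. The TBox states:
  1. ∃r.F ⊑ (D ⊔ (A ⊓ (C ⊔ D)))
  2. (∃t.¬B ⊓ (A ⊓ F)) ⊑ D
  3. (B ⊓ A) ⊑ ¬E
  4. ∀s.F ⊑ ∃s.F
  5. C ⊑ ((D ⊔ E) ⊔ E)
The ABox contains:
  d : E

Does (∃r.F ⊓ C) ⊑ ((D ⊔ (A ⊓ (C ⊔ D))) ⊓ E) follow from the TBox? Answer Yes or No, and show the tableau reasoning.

1. (∃r.F ⊓ C) ⊑ ((D ⊔ (A ⊓ (C ⊔ D))) ⊓ E)  ⇔  ((∃r.F ⊓ C) ⊓ ((¬D ⊓ (¬A ⊔ (¬C ⊓ ¬D))) ⊔ ¬E)) unsat w.r.t. T
   apply at x₀: ∃r.F⊑(D ⊔ (A ⊓ (C ⊔ D))); C⊑((D ⊔ E) ⊔ E)
   open: L(x₀) ⊇ {C, D, ¬B, ¬E, ∃r.F, …} (+ ∃-successors)
2. Hence (∃r.F ⊓ C) ⊑ ((D ⊔ (A ⊓ (C ⊔ D))) ⊓ E): not entailed.

No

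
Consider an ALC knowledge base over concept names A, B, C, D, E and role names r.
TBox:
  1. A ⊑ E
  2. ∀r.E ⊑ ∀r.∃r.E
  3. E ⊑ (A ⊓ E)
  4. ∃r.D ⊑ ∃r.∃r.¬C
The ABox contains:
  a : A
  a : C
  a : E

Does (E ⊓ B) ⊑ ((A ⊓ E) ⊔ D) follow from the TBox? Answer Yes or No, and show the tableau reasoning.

Yes

1. (E ⊓ B) ⊑ ((A ⊓ E) ⊔ D)  ⇔  ((E ⊓ B) ⊓ ((¬A ⊔ ¬E) ⊓ ¬D)) unsat w.r.t. T
   all branches close; clash {E, ¬E} at x₀
2. Hence (E ⊓ B) ⊑ ((A ⊓ E) ⊔ D): entailed.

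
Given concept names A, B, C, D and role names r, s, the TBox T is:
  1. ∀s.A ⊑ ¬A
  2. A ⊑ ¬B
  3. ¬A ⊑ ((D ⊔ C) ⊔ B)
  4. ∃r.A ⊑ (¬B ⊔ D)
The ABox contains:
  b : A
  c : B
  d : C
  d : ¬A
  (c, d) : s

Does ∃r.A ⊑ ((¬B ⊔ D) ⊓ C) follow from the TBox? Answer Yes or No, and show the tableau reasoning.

1. ∃r.A ⊑ ((¬B ⊔ D) ⊓ C)  ⇔  (∃r.A ⊓ ((B ⊓ ¬D) ⊔ ¬C)) unsat w.r.t. T
   apply at x₀: ∃r.A⊑(¬B ⊔ D)
   open: L(x₀) ⊇ {D, ¬A, ¬C, ∃r.A} (+ ∃-successors)
2. Hence ∃r.A ⊑ ((¬B ⊔ D) ⊓ C): not entailed.

No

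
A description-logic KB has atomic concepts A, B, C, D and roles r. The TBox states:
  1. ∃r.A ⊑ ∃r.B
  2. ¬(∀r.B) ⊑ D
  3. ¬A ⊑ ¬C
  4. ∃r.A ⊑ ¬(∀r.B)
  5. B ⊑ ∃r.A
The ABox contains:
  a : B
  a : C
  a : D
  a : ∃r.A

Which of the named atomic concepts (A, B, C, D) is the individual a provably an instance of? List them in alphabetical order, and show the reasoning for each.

1. a : A?  L(a) = {B, C, D, ∃r.A} ∪ {¬A}
   clash {C, ¬C} at a — a ∈ A
2. a : B?  L(a) = {B, C, D, ∃r.A} ∪ {¬B}
   clash {B, ¬B} at a — a ∈ B
3. a : C?  L(a) = {B, C, D, ∃r.A} ∪ {¬C}
   clash {C, ¬C} at a — a ∈ C
4. a : D?  L(a) = {B, C, D, ∃r.A} ∪ {¬D}
   clash {D, ¬D} at a — a ∈ D
5. Entailed for a: {A, B, C, D}

{A, B, C, D}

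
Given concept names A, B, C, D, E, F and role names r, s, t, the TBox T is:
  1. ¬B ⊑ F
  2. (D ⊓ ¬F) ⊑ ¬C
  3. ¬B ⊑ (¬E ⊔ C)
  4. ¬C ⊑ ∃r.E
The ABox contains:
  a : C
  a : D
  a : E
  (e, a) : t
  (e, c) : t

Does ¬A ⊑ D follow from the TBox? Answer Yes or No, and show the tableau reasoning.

1. ¬A ⊑ D  ⇔  (¬A ⊓ ¬D) unsat w.r.t. T
   open: L(x₀) ⊇ {B, C, ¬A, ¬D}
2. Hence ¬A ⊑ D: not entailed.

No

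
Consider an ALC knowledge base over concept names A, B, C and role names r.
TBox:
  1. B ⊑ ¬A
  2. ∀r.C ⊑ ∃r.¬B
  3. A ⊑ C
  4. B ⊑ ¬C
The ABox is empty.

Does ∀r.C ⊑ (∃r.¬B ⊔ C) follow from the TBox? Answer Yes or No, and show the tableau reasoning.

1. ∀r.C ⊑ (∃r.¬B ⊔ C)  ⇔  (∀r.C ⊓ (∀r.B ⊓ ¬C)) unsat w.r.t. T
   all branches close; clash {C, ¬C} at x₀
2. Hence ∀r.C ⊑ (∃r.¬B ⊔ C): entailed.

Yes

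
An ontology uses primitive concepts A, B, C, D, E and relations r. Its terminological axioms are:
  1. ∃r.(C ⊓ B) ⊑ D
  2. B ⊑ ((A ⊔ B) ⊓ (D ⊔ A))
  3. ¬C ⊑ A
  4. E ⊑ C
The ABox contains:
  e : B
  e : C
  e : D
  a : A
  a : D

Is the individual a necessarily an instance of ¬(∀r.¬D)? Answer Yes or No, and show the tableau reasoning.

1. a : ¬(∀r.¬D)?  L(a) = {A, D} ∪ {∀r.¬D}
   open: L(a) ⊇ {A, D, ¬B, ¬E, ∀r.¬D} — a ∉ ¬(∀r.¬D) possible
2. Hence a : ¬(∀r.¬D): not entailed.

No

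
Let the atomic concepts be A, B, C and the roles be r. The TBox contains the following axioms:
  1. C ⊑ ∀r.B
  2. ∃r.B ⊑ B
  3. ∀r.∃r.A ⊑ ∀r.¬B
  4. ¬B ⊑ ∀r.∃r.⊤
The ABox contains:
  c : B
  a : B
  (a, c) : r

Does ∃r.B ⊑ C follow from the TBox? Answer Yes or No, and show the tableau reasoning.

No

1. ∃r.B ⊑ C  ⇔  (∃r.B ⊓ ¬C) unsat w.r.t. T
   apply at x₀: ∃r.B⊑B
   open: L(x₀) ⊇ {B, ¬C, ∃r.B, ∃r.∀r.¬A} (+ ∃-successors)
2. Hence ∃r.B ⊑ C: not entailed.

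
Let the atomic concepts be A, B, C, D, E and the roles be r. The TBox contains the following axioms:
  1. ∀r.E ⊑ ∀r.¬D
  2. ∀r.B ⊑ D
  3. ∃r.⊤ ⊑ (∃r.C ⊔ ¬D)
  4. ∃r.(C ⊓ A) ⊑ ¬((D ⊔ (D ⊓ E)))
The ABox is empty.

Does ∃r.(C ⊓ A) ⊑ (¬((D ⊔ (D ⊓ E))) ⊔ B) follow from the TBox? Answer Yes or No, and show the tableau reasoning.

Yes

1. ∃r.(C ⊓ A) ⊑ (¬((D ⊔ (D ⊓ E))) ⊔ B)  ⇔  (∃r.(C ⊓ A) ⊓ ((D ⊔ (D ⊓ E)) ⊓ ¬B)) unsat w.r.t. T
   all branches close; clash {D, ¬D} at x₀
2. Hence ∃r.(C ⊓ A) ⊑ (¬((D ⊔ (D ⊓ E))) ⊔ B): entailed.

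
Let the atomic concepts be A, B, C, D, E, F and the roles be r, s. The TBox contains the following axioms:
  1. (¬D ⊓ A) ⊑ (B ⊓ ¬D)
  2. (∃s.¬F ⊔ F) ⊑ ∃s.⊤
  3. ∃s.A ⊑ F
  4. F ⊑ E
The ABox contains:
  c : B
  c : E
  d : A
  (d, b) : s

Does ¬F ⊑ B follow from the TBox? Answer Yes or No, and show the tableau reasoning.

No

1. ¬F ⊑ B  ⇔  (¬F ⊓ ¬B) unsat w.r.t. T
   open: L(x₀) ⊇ {D, ¬B, ¬F, ∀s.F, ∀s.¬A}
2. Hence ¬F ⊑ B: not entailed.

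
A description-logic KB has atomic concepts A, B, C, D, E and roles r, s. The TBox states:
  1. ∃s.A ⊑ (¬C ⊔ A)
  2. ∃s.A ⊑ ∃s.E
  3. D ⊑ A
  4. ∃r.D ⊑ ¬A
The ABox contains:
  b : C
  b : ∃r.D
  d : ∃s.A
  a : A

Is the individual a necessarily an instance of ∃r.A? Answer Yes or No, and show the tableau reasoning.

1. a : ∃r.A?  L(a) = {A} ∪ {∀r.¬A}
   open: L(a) ⊇ {A, ∀r.¬A, ∀r.¬D, ∀s.¬A} — a ∉ ∃r.A possible
2. Hence a : ∃r.A: not entailed.

No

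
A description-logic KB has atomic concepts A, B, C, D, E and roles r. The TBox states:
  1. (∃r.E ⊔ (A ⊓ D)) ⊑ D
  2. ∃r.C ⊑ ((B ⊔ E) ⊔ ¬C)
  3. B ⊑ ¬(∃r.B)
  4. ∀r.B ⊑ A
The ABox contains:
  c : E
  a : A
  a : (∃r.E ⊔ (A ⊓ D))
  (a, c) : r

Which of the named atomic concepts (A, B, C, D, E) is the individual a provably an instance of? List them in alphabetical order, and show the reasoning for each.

{A, D}

1. a : A?  L(a) = {A, (∃r.E ⊔ (A ⊓ D))} ∪ {¬A}
   clash {A, ¬A} at a — a ∈ A
2. a : B?  L(a) = {A, (∃r.E ⊔ (A ⊓ D))} ∪ {¬B}
   apply at a: (∃r.E ⊔ (A ⊓ D))⊑D
   open: L(a) ⊇ {A, D, ¬B, ∀r.¬C, ∃r.E} (+ ∃-successors) — a ∉ B possible
3. a : C?  L(a) = {A, (∃r.E ⊔ (A ⊓ D))} ∪ {¬C}
   apply at a: (∃r.E ⊔ (A ⊓ D))⊑D
   open: L(a) ⊇ {A, D, ¬B, ¬C, ∀r.¬C, …} (+ ∃-successors) — a ∉ C possible
4. a : D?  L(a) = {A, (∃r.E ⊔ (A ⊓ D))} ∪ {¬D}
   clash {D, ¬D} at a — a ∈ D
5. a : E?  L(a) = {A, (∃r.E ⊔ (A ⊓ D))} ∪ {¬E}
   apply at a: (∃r.E ⊔ (A ⊓ D))⊑D
   open: L(a) ⊇ {A, D, ¬B, ¬E, ∀r.¬C, …} (+ ∃-successors) — a ∉ E possible
6. Entailed for a: {A, D}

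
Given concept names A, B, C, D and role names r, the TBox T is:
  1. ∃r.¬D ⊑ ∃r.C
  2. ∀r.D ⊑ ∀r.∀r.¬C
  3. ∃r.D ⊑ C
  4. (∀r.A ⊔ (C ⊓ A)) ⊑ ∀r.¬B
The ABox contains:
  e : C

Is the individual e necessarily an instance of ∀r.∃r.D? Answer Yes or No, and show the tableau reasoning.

1. e : ∀r.∃r.D?  L(e) = {C} ∪ {∃r.∀r.¬D}
   open: L(e) ⊇ {C, ¬A, ∀r.D, ∀r.∀r.¬C, ∃r.¬A, …} (+ ∃-successors) — e ∉ ∀r.∃r.D possible
2. Hence e : ∀r.∃r.D: not entailed.

No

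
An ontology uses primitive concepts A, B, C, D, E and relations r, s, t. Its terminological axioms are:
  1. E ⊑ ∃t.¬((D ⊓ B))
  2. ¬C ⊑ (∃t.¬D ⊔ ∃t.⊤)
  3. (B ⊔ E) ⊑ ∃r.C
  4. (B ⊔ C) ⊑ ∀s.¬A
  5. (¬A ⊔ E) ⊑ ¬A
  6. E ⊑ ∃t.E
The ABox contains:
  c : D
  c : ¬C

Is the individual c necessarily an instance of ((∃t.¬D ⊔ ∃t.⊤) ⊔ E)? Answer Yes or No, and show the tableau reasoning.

Yes

1. c : ((∃t.¬D ⊔ ∃t.⊤) ⊔ E)?  L(c) = {D, ¬C} ∪ {((∀t.D ⊓ ∀t.⊥) ⊓ ¬E)}
   clash ⊥ at an ∃-successor — c ∈ ((∃t.¬D ⊔ ∃t.⊤) ⊔ E)
2. Hence c : ((∃t.¬D ⊔ ∃t.⊤) ⊔ E): entailed.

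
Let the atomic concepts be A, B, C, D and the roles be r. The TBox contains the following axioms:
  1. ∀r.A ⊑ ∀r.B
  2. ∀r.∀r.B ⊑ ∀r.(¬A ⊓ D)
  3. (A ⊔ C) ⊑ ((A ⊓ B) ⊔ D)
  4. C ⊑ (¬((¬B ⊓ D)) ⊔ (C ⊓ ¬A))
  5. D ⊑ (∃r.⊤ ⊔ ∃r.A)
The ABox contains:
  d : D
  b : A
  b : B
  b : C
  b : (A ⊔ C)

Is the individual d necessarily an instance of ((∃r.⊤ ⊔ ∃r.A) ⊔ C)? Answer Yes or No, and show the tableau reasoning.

1. d : ((∃r.⊤ ⊔ ∃r.A) ⊔ C)?  L(d) = {D} ∪ {((∀r.⊥ ⊓ ∀r.¬A) ⊓ ¬C)}
   clash ⊥ at an ∃-successor — d ∈ ((∃r.⊤ ⊔ ∃r.A) ⊔ C)
2. Hence d : ((∃r.⊤ ⊔ ∃r.A) ⊔ C): entailed.

Yes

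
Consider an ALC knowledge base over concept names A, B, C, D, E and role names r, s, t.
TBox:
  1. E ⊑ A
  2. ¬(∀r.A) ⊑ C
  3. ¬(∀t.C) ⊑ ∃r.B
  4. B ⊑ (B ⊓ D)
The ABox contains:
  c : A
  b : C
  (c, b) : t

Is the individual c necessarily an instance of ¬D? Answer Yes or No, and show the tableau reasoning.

1. c : ¬D?  L(c) = {A} ∪ {D}
   open: L(c) ⊇ {A, D, ¬B, ∀r.A, ∀t.C} — c ∉ ¬D possible
2. Hence c : ¬D: not entailed.

No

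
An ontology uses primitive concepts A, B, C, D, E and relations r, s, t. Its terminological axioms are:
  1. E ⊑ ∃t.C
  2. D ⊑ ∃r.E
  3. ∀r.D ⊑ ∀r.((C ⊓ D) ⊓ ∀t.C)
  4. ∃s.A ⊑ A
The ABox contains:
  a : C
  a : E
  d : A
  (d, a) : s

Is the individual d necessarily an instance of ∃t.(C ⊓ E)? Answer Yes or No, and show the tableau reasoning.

No

1. d : ∃t.(C ⊓ E)?  L(d) = {A} ∪ {∀t.(¬C ⊔ ¬E)}
   open: L(d) ⊇ {A, ¬D, ¬E, ∀t.(¬C ⊔ ¬E), ∃r.¬D} (+ ∃-successors) — d ∉ ∃t.(C ⊓ E) possible
2. Hence d : ∃t.(C ⊓ E): not entailed.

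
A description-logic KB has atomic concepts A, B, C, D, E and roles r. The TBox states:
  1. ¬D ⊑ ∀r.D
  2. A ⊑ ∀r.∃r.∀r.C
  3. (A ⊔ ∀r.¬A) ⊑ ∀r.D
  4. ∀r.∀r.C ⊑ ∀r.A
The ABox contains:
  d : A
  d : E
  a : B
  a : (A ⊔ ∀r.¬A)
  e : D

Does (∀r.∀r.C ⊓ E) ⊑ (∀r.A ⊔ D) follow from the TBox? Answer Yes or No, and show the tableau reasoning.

1. (∀r.∀r.C ⊓ E) ⊑ (∀r.A ⊔ D)  ⇔  ((∀r.∀r.C ⊓ E) ⊓ (∃r.¬A ⊓ ¬D)) unsat w.r.t. T
   all branches close; clash {A, ¬A} at an ∃-successor
2. Hence (∀r.∀r.C ⊓ E) ⊑ (∀r.A ⊔ D): entailed.

Yes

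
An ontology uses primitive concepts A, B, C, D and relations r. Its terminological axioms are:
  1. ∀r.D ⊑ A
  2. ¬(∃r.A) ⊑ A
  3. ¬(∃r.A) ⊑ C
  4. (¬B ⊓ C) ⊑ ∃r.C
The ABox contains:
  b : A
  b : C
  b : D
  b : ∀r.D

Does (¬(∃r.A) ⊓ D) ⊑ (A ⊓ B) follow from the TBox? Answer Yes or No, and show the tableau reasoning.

1. (¬(∃r.A) ⊓ D) ⊑ (A ⊓ B)  ⇔  ((∀r.¬A ⊓ D) ⊓ (¬A ⊔ ¬B)) unsat w.r.t. T
   apply at x₀: ¬(∃r.A)⊑A; ¬(∃r.A)⊑C
   open: L(x₀) ⊇ {A, C, D, ¬B, ∀r.¬A, …} (+ ∃-successors)
2. Hence (¬(∃r.A) ⊓ D) ⊑ (A ⊓ B): not entailed.

No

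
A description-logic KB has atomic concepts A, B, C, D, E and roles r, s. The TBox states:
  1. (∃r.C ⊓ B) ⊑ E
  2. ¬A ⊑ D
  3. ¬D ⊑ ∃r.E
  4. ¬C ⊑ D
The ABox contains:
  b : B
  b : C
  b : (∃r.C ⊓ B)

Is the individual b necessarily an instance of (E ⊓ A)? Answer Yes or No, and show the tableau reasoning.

No

1. b : (E ⊓ A)?  L(b) = {B, C, (∃r.C ⊓ B)} ∪ {(¬E ⊔ ¬A)}
   apply at b: (∃r.C ⊓ B)⊑E
   open: L(b) ⊇ {B, C, D, E, ¬A, …} (+ ∃-successors) — b ∉ (E ⊓ A) possible
2. Hence b : (E ⊓ A): not entailed.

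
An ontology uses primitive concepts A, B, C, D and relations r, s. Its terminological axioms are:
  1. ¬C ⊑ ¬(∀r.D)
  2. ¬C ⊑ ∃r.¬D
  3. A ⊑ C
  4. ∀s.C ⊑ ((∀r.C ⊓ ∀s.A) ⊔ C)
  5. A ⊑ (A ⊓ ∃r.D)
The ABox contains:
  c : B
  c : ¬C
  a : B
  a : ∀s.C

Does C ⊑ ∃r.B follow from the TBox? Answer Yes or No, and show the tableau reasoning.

1. C ⊑ ∃r.B  ⇔  (C ⊓ ∀r.¬B) unsat w.r.t. T
   open: L(x₀) ⊇ {C, ¬A, ∀r.¬B, ∃s.¬C} (+ ∃-successors)
2. Hence C ⊑ ∃r.B: not entailed.

No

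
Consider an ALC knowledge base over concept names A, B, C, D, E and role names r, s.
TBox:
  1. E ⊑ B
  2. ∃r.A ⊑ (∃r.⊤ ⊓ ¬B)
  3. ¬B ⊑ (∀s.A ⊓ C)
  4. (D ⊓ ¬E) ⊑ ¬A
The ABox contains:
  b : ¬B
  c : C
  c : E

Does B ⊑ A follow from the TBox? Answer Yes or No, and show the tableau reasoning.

No

1. B ⊑ A  ⇔  (B ⊓ ¬A) unsat w.r.t. T
   open: L(x₀) ⊇ {B, ¬A, ∀r.¬A}
2. Hence B ⊑ A: not entailed.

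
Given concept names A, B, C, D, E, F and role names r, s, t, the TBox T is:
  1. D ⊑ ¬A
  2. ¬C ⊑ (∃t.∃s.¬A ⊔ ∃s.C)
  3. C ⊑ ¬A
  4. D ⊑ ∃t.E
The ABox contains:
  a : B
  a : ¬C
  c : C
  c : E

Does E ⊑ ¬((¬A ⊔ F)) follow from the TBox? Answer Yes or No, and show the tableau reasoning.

1. E ⊑ ¬((¬A ⊔ F))  ⇔  (E ⊓ (¬A ⊔ F)) unsat w.r.t. T
   open: L(x₀) ⊇ {C, E, ¬A, ¬D}
2. Hence E ⊑ ¬((¬A ⊔ F)): not entailed.

No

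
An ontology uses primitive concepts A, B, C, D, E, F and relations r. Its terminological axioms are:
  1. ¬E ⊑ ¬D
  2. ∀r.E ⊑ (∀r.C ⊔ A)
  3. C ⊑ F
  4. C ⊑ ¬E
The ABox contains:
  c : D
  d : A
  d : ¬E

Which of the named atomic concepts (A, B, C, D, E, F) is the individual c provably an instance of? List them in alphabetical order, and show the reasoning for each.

{D, E}

1. c : A?  L(c) = {D} ∪ {¬A}
   open: L(c) ⊇ {D, E, ¬A, ¬C, ∃r.¬E} (+ ∃-successors) — c ∉ A possible
2. c : B?  L(c) = {D} ∪ {¬B}
   open: L(c) ⊇ {D, E, ¬B, ¬C, ∃r.¬E} (+ ∃-successors) — c ∉ B possible
3. c : C?  L(c) = {D} ∪ {¬C}
   open: L(c) ⊇ {D, E, ¬C, ∃r.¬E} (+ ∃-successors) — c ∉ C possible
4. c : D?  L(c) = {D} ∪ {¬D}
   clash {D, ¬D} at c — c ∈ D
5. c : E?  L(c) = {D} ∪ {¬E}
   clash {D, ¬D} at c — c ∈ E
6. c : F?  L(c) = {D} ∪ {¬F}
   open: L(c) ⊇ {D, E, ¬C, ¬F, ∃r.¬E} (+ ∃-successors) — c ∉ F possible
7. Entailed for c: {D, E}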